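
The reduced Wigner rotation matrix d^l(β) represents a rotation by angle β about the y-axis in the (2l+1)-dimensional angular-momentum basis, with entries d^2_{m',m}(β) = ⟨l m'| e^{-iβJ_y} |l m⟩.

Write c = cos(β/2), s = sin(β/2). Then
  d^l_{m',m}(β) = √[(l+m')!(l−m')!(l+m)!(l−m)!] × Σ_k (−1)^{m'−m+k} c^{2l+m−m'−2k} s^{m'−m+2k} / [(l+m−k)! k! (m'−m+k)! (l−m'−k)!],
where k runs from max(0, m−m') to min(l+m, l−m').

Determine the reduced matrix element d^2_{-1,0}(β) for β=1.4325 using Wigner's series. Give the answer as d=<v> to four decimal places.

d^2_{-1,0}(β=1.4325) via Wigner's sum:
c=cos(1.4325/2)=0.754273, s=sin(1.4325/2)=0.656561; N=√[1·6·2·2]=4.898979
Admissible k: 1..2 (factorial args all ≥0)
  k=1: (−1)^0·4.8990/(2)·0.7543^3·0.6566^1 = +0.690139
  k=2: (−1)^1·4.8990/(2)·0.7543^1·0.6566^3 = -0.522913
d^2_{-1,0}(1.4325) = +0.690139 -0.522913 = +0.167226

d=0.1672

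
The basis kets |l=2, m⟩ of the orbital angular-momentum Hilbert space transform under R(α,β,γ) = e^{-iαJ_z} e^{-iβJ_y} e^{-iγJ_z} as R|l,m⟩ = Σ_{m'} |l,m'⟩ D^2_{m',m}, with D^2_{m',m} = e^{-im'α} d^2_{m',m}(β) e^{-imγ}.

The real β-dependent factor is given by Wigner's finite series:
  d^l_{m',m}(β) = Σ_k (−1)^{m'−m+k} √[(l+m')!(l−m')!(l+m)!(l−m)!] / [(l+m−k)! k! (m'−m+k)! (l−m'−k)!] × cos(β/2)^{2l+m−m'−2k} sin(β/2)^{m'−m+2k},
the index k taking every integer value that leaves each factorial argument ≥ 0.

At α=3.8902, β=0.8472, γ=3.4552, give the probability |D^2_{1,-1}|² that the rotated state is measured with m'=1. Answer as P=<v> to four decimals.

First d^2_{1,-1}(β=0.8472), then the phase factors e^{-i(1)α} and e^{-i(-1)γ}:
With c≡cos(β/2)=0.911615 and s≡sin(β/2)=0.411045, N=[6·1·1·6]^{1/2}=6.000000
k∈{0,1} keeps every argument non-negative
  k=0: (−1)^2·6.0000/(2)·0.9116^2·0.4110^2 = +0.421233
  k=1: (−1)^3·6.0000/(6)·0.9116^0·0.4110^4 = -0.028547
d^2_{1,-1}(0.8472) = +0.421233 -0.028547 = +0.392687
|D^2_{1,-1}|² = |d^2_{1,-1}(β)|² = (+0.392687)² = 0.154203 (the z-rotation phases have unit modulus)

P=0.1542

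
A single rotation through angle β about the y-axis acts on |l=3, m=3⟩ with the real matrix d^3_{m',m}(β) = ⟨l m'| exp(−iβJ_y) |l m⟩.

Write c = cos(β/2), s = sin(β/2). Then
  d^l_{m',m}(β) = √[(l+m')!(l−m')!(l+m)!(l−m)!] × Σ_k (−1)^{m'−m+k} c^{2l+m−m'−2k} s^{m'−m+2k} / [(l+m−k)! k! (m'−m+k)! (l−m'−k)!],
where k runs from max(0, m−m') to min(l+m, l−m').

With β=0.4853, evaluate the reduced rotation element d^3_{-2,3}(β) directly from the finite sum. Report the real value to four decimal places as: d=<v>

d=0.0019

d^3_{-2,3}(β=0.4853) via Wigner's sum:
Half-angle: c=0.970705, s=0.240276. N=√(1·120·720·1)=293.938769
k∈{5} keeps every argument non-negative
  k=5: (−1)^0·293.9388/(120)·0.9707^1·0.2403^5 = +0.001904
d^3_{-2,3}(0.4853) = +0.001904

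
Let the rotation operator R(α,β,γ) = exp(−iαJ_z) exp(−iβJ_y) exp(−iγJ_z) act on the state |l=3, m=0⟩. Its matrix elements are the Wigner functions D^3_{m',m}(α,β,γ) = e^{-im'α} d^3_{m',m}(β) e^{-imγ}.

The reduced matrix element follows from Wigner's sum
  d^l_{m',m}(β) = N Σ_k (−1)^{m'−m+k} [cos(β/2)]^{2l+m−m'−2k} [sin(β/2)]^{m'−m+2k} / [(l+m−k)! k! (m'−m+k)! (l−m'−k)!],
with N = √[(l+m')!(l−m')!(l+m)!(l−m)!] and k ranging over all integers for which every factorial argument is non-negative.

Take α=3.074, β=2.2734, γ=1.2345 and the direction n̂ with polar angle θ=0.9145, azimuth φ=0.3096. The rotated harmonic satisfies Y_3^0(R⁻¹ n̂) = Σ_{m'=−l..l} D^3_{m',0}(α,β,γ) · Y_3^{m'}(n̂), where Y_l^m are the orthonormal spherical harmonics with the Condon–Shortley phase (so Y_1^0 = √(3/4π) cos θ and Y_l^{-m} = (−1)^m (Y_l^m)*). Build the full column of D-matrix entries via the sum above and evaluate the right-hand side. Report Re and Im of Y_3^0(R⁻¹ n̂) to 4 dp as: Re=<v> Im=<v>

Need the full column D^3_{m',0} for m'=−3..3 at α=3.074, β=2.2734, γ=1.2345.
cos(β/2)=0.420591, sin(β/2)=0.907250
d^3_{-3,0}: single k=3 term ⇒ +0.248471;  D = -0.243380+0.050040i
d^3_{-2,0}: k∈[2..3] ⇒ +0.141076 -0.656431 = -0.515354;  D = -0.510653+0.069456i
d^3_{-1,0}: k∈[1..3] ⇒ +0.041363 -0.577394 +0.895543 = +0.359512;  D = -0.358691+0.024282i
d^3_{0,0}: k∈[0..3] ⇒ +0.005536 -0.231812 +1.078626 -0.557652 = +0.294697;  D = +0.294697+0.000000i
d^3_{1,0}: k∈[0..2] ⇒ -0.041363 +0.577394 -0.895543 = -0.359512;  D = +0.358691+0.024282i
d^3_{2,0}: k∈[0..1] ⇒ +0.141076 -0.656431 = -0.515354;  D = -0.510653-0.069456i
d^3_{3,0}: single k=0 term ⇒ -0.248471;  D = +0.243380+0.050040i
Y_3^{m'}(θ=0.9145,φ=0.3096) and Σ D·Y over m':
  (-0.2434+0.0500i)·(+0.1242-0.1662i)  (-0.5107+0.0695i)·(+0.3187-0.2272i)  (-0.3587+0.0243i)·(+0.2101-0.0672i)  (+0.2947+0.0000i)·(-0.2592+0.0000i)  (+0.3587+0.0243i)·(-0.2101-0.0672i)  (-0.5107-0.0695i)·(+0.3187+0.2272i)  (+0.2434+0.0500i)·(-0.1242-0.1662i)
Y_3^0(R⁻¹ n̂) = -0.561691+0.000000i

Re=-0.5617 Im=0.0000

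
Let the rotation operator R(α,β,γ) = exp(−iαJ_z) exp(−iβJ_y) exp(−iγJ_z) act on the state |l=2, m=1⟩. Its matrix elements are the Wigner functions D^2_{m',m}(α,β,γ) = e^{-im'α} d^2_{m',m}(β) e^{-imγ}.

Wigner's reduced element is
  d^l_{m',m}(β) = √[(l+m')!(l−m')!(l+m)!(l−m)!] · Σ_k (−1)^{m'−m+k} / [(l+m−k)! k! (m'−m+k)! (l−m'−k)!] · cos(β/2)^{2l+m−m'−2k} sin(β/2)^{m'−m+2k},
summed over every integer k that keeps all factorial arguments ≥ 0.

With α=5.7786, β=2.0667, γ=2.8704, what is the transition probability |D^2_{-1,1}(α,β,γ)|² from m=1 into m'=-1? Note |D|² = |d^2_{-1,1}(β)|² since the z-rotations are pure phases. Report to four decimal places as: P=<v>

P=0.0013

D^2_{-1,1}(5.7786,2.0667,2.8704) = e^{-i·-1·5.7786}·d^2_{-1,1}(2.0667)·e^{-i·1·2.8704}. Compute d first:
With c≡cos(β/2)=0.511944 and s≡sin(β/2)=0.859019, N=[1·6·6·1]^{1/2}=6.000000
k∈{2,3} keeps every argument non-negative
  k=2: (−1)^0·6.0000/(2)·0.5119^2·0.8590^2 = +0.580192
  k=3: (−1)^1·6.0000/(6)·0.5119^0·0.8590^4 = -0.544516
d^2_{-1,1}(2.0667) = +0.580192 -0.544516 = +0.035676
|D^2_{-1,1}|² = |d^2_{-1,1}(β)|² = (+0.035676)² = 0.001273 (the z-rotation phases have unit modulus)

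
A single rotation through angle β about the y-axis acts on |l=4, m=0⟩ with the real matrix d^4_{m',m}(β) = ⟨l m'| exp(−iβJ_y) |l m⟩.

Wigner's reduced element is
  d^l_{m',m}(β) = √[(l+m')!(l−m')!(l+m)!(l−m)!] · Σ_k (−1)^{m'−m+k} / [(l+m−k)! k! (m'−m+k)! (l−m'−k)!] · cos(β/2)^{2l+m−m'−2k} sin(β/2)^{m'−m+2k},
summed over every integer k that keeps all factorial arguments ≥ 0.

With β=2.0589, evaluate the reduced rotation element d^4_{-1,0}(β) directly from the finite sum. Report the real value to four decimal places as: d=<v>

d=0.3382

d^4_{-1,0}(β=2.0589) via Wigner's sum:
c=cos(2.0589/2)=0.515290, s=sin(2.0589/2)=0.857016; N=√[6·120·24·24]=643.987578
k∈{1,2,3,4} keeps every argument non-negative
  k=1: (−1)^0·643.9876/(144)·0.5153^7·0.8570^1 = +0.036972
  k=2: (−1)^1·643.9876/(24)·0.5153^5·0.8570^3 = -0.613610
  k=3: (−1)^2·643.9876/(24)·0.5153^3·0.8570^5 = +1.697329
  k=4: (−1)^3·643.9876/(144)·0.5153^1·0.8570^7 = -0.782507
d^4_{-1,0}(2.0589) = +0.036972 -0.613610 +1.697329 -0.782507 = +0.338183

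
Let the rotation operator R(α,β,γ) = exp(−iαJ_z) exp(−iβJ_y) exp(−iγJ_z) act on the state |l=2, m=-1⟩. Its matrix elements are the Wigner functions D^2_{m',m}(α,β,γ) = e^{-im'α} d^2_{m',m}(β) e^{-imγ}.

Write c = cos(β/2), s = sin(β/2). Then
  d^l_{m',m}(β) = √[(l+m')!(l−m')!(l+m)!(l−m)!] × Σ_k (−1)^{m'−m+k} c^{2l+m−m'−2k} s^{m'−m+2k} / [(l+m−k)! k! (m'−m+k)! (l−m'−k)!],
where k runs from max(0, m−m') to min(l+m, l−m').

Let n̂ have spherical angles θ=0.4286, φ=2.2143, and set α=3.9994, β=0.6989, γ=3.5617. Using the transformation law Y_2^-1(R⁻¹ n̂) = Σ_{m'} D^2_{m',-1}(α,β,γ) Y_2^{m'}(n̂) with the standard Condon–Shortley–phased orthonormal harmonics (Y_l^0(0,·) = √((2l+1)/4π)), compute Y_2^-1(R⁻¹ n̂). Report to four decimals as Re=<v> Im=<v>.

Re=0.3763 Im=-0.0516

Need the full column D^2_{m',-1} for m'=−2..2 at α=3.9994, β=0.6989, γ=3.5617.
cos(β/2)=0.939561, sin(β/2)=0.342381
d^2_{-2,-1}: single k=1 term ⇒ +0.567956;  D = +0.304057-0.479712i
d^2_{-1,-1}: k∈[0..1] ⇒ +0.779292 -0.310449 = +0.468843;  D = +0.135361+0.448877i
d^2_{0,-1}: k∈[0..1] ⇒ -0.695602 +0.092370 = -0.603232;  D = +0.550778+0.246033i
d^2_{1,-1}: k∈[0..1] ⇒ +0.310449 -0.013742 = +0.296708;  D = +0.268737-0.125762i
d^2_{2,-1}: single k=0 term ⇒ -0.075420;  D = +0.020501-0.072580i
Y_2^{m'}(θ=0.4286,φ=2.2143) and Σ D·Y over m':
  (+0.3041-0.4797i)·(-0.0187+0.0640i)  (+0.1354+0.4489i)·(-0.1752-0.2336i)  (+0.5508+0.2460i)·(+0.4674+0.0000i)  (+0.2687-0.1258i)·(+0.1752-0.2336i)  (+0.0205-0.0726i)·(-0.0187-0.0640i)
Y_2^-1(R⁻¹ n̂) = +0.376281-0.051629i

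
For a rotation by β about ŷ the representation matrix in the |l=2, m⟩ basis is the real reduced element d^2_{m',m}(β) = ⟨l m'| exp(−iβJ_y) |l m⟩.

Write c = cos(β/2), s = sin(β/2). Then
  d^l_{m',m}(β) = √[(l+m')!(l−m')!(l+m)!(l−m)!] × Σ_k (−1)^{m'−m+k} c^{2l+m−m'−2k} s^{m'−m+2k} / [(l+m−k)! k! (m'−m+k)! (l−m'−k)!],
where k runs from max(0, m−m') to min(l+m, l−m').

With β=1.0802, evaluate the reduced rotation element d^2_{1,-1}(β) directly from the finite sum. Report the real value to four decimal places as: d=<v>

d^2_{1,-1}(β=1.0802) via Wigner's sum:
Half-angle: c=0.857657, s=0.514222. N=√(6·1·1·6)=6.000000
k: max(0,(-1)−(1))=0 … min(2+(-1),2−(1))=1
  k=0: (−1)^2·6.0000/(2)·0.8577^2·0.5142^2 = +0.583512
  k=1: (−1)^3·6.0000/(6)·0.8577^0·0.5142^4 = -0.069920
d^2_{1,-1}(1.0802) = +0.583512 -0.069920 = +0.513592

d=0.5136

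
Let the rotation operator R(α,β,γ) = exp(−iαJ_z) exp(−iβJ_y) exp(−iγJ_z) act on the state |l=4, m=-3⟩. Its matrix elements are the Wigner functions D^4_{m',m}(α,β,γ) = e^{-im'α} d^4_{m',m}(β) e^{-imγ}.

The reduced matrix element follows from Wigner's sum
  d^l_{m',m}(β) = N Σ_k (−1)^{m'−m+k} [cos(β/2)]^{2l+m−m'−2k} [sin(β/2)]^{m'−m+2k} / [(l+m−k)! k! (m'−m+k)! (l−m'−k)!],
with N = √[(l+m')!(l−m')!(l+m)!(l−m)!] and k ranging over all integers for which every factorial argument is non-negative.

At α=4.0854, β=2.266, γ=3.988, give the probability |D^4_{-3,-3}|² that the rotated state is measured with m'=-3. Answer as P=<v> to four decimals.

P=0.0010

First d^4_{-3,-3}(β=2.266), then the phase factors e^{-i(-3)α} and e^{-i(-3)γ}:
With c≡cos(β/2)=0.423945 and s≡sin(β/2)=0.905688, N=[1·5040·1·5040]^{1/2}=5040.000000
The bounds max(0,m−m')=0 and min(l+m,l−m')=1 give 2 terms
  k=0: (−1)^0·5040.0000/(5040)·0.4239^8·0.9057^0 = +0.001043
  k=1: (−1)^1·5040.0000/(720)·0.4239^6·0.9057^2 = -0.033336
d^4_{-3,-3}(2.266) = +0.001043 -0.033336 = -0.032292
|D^4_{-3,-3}|² = |d^4_{-3,-3}(β)|² = (-0.032292)² = 0.001043 (the z-rotation phases have unit modulus)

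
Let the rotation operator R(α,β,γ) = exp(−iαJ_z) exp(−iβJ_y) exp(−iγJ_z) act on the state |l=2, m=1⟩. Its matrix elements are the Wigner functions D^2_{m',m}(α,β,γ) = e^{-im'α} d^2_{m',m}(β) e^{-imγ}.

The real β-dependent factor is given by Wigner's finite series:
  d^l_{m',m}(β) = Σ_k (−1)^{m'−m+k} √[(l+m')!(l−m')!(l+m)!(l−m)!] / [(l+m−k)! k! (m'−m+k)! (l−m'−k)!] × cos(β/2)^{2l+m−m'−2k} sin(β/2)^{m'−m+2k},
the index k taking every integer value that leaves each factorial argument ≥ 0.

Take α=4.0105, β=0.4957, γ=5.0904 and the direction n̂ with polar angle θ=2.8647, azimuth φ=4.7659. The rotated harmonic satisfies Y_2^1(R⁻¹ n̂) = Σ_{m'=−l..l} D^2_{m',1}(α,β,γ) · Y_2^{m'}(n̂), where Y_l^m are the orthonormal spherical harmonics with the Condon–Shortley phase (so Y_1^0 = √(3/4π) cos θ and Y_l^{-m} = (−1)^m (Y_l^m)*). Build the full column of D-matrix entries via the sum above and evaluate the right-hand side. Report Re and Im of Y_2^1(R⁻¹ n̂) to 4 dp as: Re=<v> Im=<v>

Re=0.0344 Im=0.3815

Need the full column D^2_{m',1} for m'=−2..2 at α=4.0105, β=0.4957, γ=5.0904.
cos(β/2)=0.969442, sin(β/2)=0.245320
d^2_{-2,1}: single k=3 term ⇒ +0.028625;  D = -0.027991+0.005995i
d^2_{-1,1}: k∈[2..3] ⇒ +0.169680 -0.003622 = +0.166059;  D = +0.078283-0.146449i
d^2_{0,1}: k∈[1..2] ⇒ +0.547488 -0.035059 = +0.512429;  D = +0.189124+0.476252i
d^2_{1,1}: k∈[0..1] ⇒ +0.883258 -0.169680 = +0.713577;  D = -0.676477-0.227093i
d^2_{2,1}: single k=0 term ⇒ -0.447022;  D = -0.382254+0.231756i
Y_2^{m'}(θ=2.8647,φ=4.7659) and Σ D·Y over m':
  (-0.0280+0.0060i)·(-0.0287+0.0031i)  (+0.0783-0.1464i)·(-0.0109-0.2029i)  (+0.1891+0.4763i)·(+0.5601+0.0000i)  (-0.6765-0.2271i)·(+0.0109-0.2029i)  (-0.3823+0.2318i)·(-0.0287-0.0031i)
Y_2^1(R⁻¹ n̂) = +0.034419+0.381476i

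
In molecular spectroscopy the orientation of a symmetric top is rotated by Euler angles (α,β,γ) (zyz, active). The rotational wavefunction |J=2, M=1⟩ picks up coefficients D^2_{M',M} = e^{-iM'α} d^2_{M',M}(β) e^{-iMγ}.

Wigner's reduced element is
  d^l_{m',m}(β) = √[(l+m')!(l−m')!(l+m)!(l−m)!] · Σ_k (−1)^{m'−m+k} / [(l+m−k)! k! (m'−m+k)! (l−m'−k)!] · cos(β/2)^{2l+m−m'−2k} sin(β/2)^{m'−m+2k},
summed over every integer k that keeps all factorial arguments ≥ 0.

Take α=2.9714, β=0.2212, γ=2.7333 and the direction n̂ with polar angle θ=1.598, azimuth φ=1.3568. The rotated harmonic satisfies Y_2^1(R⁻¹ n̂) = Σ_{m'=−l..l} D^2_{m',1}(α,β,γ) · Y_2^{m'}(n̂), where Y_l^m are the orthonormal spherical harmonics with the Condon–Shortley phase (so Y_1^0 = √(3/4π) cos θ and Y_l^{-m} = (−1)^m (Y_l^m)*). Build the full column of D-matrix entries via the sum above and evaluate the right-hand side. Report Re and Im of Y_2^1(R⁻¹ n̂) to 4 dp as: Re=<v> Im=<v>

Re=-0.0101 Im=0.0260

Need the full column D^2_{m',1} for m'=−2..2 at α=2.9714, β=0.2212, γ=2.7333.
cos(β/2)=0.993890, sin(β/2)=0.110375
d^2_{-2,1}: single k=3 term ⇒ +0.002673;  D = -0.002667-0.000181i
d^2_{-1,1}: k∈[2..3] ⇒ +0.036102 -0.000148 = +0.035954;  D = +0.034940+0.008480i
d^2_{0,1}: k∈[1..2] ⇒ +0.265436 -0.003274 = +0.262163;  D = -0.240613-0.104090i
d^2_{1,1}: k∈[0..1] ⇒ +0.975783 -0.036102 = +0.939681;  D = +0.786787+0.513776i
d^2_{2,1}: single k=0 term ⇒ -0.216728;  D = +0.158772+0.147520i
Y_2^{m'}(θ=1.598,φ=1.3568) and Σ D·Y over m':
  (-0.0027-0.0002i)·(-0.3512-0.1602i)  (+0.0349+0.0085i)·(-0.0045+0.0205i)  (-0.2406-0.1041i)·(-0.3147+0.0000i)  (+0.7868+0.5138i)·(+0.0045+0.0205i)  (+0.1588+0.1475i)·(-0.3512+0.1602i)
Y_2^1(R⁻¹ n̂) = -0.010130+0.025999i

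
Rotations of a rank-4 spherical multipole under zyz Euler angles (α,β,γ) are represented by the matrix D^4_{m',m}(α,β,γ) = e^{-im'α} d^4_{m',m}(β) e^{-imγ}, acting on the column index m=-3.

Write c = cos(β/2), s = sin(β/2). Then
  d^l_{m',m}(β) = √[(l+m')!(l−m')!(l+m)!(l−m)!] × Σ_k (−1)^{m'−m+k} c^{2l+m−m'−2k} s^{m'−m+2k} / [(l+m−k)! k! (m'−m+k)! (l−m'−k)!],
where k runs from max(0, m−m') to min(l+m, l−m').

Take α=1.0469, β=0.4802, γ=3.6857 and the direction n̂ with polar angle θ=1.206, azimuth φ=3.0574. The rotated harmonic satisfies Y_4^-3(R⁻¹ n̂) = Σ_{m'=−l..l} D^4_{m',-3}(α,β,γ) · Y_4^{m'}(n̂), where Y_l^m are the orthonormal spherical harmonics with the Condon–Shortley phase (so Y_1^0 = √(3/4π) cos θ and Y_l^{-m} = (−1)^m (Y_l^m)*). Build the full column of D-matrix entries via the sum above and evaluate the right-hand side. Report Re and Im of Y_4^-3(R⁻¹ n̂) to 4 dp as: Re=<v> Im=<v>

Need the full column D^4_{m',-3} for m'=−4..4 at α=1.0469, β=0.4802, γ=3.6857.
cos(β/2)=0.971314, sin(β/2)=0.237800
d^4_{-4,-3}: single k=1 term ⇒ +0.548624;  D = -0.490798+0.245163i
d^4_{-3,-3}: k∈[0..1] ⇒ +0.792279 -0.332414 = +0.459865;  D = -0.027866+0.459020i
d^4_{-2,-3}: k∈[0..1] ⇒ -0.725761 +0.130502 = -0.595259;  D = -0.496429-0.328468i
d^4_{-1,-3}: k∈[0..1] ⇒ +0.376922 -0.037653 = +0.339269;  D = +0.303645-0.151338i
d^4_{0,-3}: k∈[0..1] ⇒ -0.137562 +0.008245 = -0.129316;  D = -0.007951+0.129072i
d^4_{1,-3}: k∈[0..1] ⇒ +0.037653 -0.001354 = +0.036299;  D = -0.030255-0.020057i
d^4_{2,-3}: k∈[0..1] ⇒ -0.007822 +0.000156 = -0.007666;  D = +0.006864-0.003413i
d^4_{3,-3}: k∈[0..1] ⇒ +0.001194 -0.000010 = +0.001184;  D = -0.000074+0.001182i
d^4_{4,-3}: single k=0 term ⇒ -0.000118;  D = -0.000098-0.000065i
Y_4^{m'}(θ=1.206,φ=3.0574) and Σ D·Y over m':
  (-0.4908+0.2452i)·(+0.3181+0.1114i)  (-0.0279+0.4590i)·(-0.3525-0.0910i)  (-0.4964-0.3285i)·(-0.0314-0.0053i)  (+0.3036-0.1513i)·(+0.3314+0.0280i)  (-0.0080+0.1291i)·(-0.0266+0.0000i)  (-0.0303-0.0201i)·(-0.3314+0.0280i)  (+0.0069-0.0034i)·(-0.0314+0.0053i)  (-0.0001+0.0012i)·(+0.3525-0.0910i)  (-0.0001-0.0001i)·(+0.3181-0.1114i)
Y_4^-3(R⁻¹ n̂) = -0.002531-0.161719i

Re=-0.0025 Im=-0.1617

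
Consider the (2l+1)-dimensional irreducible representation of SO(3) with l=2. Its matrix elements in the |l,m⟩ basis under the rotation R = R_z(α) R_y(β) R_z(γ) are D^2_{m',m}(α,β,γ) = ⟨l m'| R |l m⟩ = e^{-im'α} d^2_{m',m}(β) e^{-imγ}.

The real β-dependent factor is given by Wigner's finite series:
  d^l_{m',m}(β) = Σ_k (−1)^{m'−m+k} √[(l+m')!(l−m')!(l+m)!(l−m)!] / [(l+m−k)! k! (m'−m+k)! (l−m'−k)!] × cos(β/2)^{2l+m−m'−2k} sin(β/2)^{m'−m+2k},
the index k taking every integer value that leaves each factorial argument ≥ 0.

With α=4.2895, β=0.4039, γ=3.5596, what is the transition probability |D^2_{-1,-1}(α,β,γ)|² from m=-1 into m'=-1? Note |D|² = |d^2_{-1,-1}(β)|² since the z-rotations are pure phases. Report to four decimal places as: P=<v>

First d^2_{-1,-1}(β=0.4039), then the phase factors e^{-i(-1)α} and e^{-i(-1)γ}:
With c≡cos(β/2)=0.979677 and s≡sin(β/2)=0.200580, N=[1·6·1·6]^{1/2}=6.000000
The bounds max(0,m−m')=0 and min(l+m,l−m')=1 give 2 terms
  k=0: (−1)^0·6.0000/(6)·0.9797^4·0.2006^0 = +0.921154
  k=1: (−1)^1·6.0000/(2)·0.9797^2·0.2006^2 = -0.115841
d^2_{-1,-1}(0.4039) = +0.921154 -0.115841 = +0.805313
|D^2_{-1,-1}|² = |d^2_{-1,-1}(β)|² = (+0.805313)² = 0.648529 (the z-rotation phases have unit modulus)

P=0.6485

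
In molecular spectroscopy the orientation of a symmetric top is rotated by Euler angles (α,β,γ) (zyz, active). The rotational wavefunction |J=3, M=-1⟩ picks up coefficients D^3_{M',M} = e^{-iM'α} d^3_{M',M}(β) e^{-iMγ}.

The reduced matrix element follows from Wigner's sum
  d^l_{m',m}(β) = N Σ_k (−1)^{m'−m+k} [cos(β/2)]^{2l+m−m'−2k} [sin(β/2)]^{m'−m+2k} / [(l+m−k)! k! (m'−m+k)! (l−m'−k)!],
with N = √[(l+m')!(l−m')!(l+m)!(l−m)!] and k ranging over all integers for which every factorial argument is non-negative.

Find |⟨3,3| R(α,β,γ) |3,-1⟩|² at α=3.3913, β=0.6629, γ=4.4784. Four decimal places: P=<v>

P=0.0015

First d^3_{3,-1}(β=0.6629), then the phase factors e^{-i(3)α} and e^{-i(-1)γ}:
c=cos(0.6629/2)=0.945571, s=sin(0.6629/2)=0.325414; N=√[720·1·2·24]=185.903201
Admissible k: 0..0 (factorial args all ≥0)
  k=0: (−1)^4·185.9032/(48)·0.9456^2·0.3254^4 = +0.038831
d^3_{3,-1}(0.6629) = +0.038831
|D^3_{3,-1}|² = |d^3_{3,-1}(β)|² = (+0.038831)² = 0.001508 (the z-rotation phases have unit modulus)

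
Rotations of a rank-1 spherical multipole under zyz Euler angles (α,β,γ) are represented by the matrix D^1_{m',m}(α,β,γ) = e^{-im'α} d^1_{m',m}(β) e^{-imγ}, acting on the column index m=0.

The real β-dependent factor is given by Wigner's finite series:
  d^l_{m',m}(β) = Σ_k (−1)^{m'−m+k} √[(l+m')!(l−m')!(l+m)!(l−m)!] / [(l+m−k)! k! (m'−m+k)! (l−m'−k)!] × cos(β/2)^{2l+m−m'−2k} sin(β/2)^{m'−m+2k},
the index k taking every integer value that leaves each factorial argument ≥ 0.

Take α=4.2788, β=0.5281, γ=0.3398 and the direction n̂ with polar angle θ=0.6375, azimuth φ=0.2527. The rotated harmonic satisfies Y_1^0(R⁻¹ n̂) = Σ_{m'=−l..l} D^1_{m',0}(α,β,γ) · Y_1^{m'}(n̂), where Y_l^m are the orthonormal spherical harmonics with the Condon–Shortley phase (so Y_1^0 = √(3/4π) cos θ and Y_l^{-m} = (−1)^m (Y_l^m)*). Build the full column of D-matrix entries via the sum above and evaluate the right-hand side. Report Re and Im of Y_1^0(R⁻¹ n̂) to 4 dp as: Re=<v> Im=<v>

Re=0.2463 Im=0.0000

Need the full column D^1_{m',0} for m'=−1..1 at α=4.2788, β=0.5281, γ=0.3398.
cos(β/2)=0.965341, sin(β/2)=0.260992
d^1_{-1,0}: single k=1 term ⇒ +0.356306;  D = -0.149695-0.323335i
d^1_{0,0}: k∈[0..1] ⇒ +0.931883 -0.068117 = +0.863766;  D = +0.863766+0.000000i
d^1_{1,0}: single k=0 term ⇒ -0.356306;  D = +0.149695-0.323335i
Y_1^{m'}(θ=0.6375,φ=0.2527) and Σ D·Y over m':
  (-0.1497-0.3233i)·(+0.1991-0.0514i)  (+0.8638+0.0000i)·(+0.3926+0.0000i)  (+0.1497-0.3233i)·(-0.1991-0.0514i)
Y_1^0(R⁻¹ n̂) = +0.246288+0.000000i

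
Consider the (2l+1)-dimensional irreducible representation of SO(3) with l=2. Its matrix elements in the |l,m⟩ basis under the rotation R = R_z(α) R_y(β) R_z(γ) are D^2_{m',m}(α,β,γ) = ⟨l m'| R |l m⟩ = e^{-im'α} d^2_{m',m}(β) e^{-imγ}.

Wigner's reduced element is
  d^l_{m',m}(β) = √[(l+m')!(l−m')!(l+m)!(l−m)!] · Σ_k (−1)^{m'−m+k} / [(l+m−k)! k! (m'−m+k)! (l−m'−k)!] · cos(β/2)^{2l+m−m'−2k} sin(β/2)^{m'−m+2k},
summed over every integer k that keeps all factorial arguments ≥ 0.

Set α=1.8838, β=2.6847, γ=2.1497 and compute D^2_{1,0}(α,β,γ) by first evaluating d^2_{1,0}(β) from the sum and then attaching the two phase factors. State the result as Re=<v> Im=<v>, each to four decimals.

Re=-0.1493 Im=-0.4613

First d^2_{1,0}(β=2.6847), then the phase factors e^{-i(1)α} and e^{-i(0)γ}:
With c≡cos(β/2)=0.226464 and s≡sin(β/2)=0.974019, N=[6·1·2·2]^{1/2}=4.898979
k: max(0,(0)−(1))=0 … min(2+(0),2−(1))=1
  k=0: (−1)^1·4.8990/(2)·0.2265^3·0.9740^1 = -0.027710
  k=1: (−1)^2·4.8990/(2)·0.2265^1·0.9740^3 = +0.512600
d^2_{1,0}(2.6847) = -0.027710 +0.512600 = +0.484890
Attach z-rotation phases: D = e^{-i(1)(1.8838)}·(+0.484890)·e^{-i(0)(2.1497)} = -0.149306-0.461330i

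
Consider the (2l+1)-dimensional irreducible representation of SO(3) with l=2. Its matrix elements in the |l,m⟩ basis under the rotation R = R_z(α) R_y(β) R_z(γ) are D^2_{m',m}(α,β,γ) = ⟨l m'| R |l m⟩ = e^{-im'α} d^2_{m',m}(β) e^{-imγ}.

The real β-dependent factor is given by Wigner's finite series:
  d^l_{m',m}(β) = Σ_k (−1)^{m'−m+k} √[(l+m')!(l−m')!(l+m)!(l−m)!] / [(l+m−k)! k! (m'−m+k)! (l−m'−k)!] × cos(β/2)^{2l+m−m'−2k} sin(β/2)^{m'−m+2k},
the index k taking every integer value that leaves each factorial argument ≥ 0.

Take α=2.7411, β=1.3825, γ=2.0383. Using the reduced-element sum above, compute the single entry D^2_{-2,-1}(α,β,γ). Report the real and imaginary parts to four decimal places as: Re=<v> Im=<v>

Re=0.1909 Im=0.5510

D^2_{-2,-1}(2.7411,1.3825,2.0383) = e^{-i·-2·2.7411}·d^2_{-2,-1}(1.3825)·e^{-i·-1·2.0383}. Compute d first:
c=cos(1.3825/2)=0.770450, s=sin(1.3825/2)=0.637501; N=√[1·24·1·6]=12.000000
Admissible k: 1..1 (factorial args all ≥0)
  k=1: (−1)^0·12.0000/(6)·0.7704^3·0.6375^1 = +0.583101
d^2_{-2,-1}(1.3825) = +0.583101
Attach z-rotation phases: D = e^{-i(-2)(2.7411)}·(+0.583101)·e^{-i(-1)(2.0383)} = +0.190869+0.550977i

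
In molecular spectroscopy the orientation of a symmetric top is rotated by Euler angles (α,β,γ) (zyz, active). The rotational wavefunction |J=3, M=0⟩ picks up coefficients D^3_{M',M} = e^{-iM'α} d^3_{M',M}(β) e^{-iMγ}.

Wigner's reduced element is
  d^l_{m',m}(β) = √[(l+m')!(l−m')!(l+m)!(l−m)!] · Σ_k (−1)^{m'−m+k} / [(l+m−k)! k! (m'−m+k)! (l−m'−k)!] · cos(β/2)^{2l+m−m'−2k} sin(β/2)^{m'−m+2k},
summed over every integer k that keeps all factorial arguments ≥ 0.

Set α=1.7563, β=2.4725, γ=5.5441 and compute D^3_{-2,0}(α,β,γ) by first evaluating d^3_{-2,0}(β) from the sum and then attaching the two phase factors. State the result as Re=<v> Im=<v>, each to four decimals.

Split into d^3_{-2,0}(β=2.4725) × two z-phases.
Half-angle: c=0.328341, s=0.944559. N=√(1·120·6·6)=65.726707
Admissible k: 2..3 (factorial args all ≥0)
  k=2: (−1)^0·65.7267/(12)·0.3283^4·0.9446^2 = +0.056796
  k=3: (−1)^1·65.7267/(12)·0.3283^2·0.9446^4 = -0.470032
d^3_{-2,0}(2.4725) = +0.056796 -0.470032 = -0.413236
Phases: e^{-i·(-2)·1.7563}=-0.931963-0.362554i, e^{-i·(0)·5.5441}=+1.000000+0.000000i ⇒ D=+0.385120+0.149820i

Re=0.3851 Im=0.1498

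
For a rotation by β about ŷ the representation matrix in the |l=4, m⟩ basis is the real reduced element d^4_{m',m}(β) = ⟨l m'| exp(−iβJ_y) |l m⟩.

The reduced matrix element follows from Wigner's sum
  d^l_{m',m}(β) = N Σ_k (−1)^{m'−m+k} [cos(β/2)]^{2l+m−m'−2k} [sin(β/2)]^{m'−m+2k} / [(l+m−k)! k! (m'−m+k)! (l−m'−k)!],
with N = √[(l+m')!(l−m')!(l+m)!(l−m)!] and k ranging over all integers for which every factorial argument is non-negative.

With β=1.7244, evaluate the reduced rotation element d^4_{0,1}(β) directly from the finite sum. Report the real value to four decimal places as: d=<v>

d=0.2397

d^4_{0,1}(β=1.7244) via Wigner's sum:
Half-angle: c=0.650769, s=0.759276. N=√(24·24·120·6)=643.987578
k: max(0,(1)−(0))=1 … min(4+(1),4−(0))=4
  k=1: (−1)^0·643.9876/(144)·0.6508^7·0.7593^1 = +0.167842
  k=2: (−1)^1·643.9876/(24)·0.6508^5·0.7593^3 = -1.370877
  k=3: (−1)^2·643.9876/(24)·0.6508^3·0.7593^5 = +1.866142
  k=4: (−1)^3·643.9876/(144)·0.6508^1·0.7593^7 = -0.423389
d^4_{0,1}(1.7244) = +0.167842 -1.370877 +1.866142 -0.423389 = +0.239718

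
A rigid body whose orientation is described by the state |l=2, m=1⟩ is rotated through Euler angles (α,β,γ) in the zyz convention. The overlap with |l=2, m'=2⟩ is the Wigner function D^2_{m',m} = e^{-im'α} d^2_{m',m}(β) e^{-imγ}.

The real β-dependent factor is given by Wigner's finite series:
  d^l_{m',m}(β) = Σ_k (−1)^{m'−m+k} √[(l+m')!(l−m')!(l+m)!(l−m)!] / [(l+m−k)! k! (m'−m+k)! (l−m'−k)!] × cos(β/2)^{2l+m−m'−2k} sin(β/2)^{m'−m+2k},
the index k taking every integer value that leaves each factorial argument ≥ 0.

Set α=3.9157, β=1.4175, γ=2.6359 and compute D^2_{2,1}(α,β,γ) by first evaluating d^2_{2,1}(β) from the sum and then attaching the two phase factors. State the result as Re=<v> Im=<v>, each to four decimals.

D^2_{2,1}(3.9157,1.4175,2.6359) = e^{-i·2·3.9157}·d^2_{2,1}(1.4175)·e^{-i·1·2.6359}. Compute d first:
Half-angle: c=0.759176, s=0.650885. N=√(24·1·6·1)=12.000000
Admissible k: 0..0 (factorial args all ≥0)
  k=0: (−1)^1·12.0000/(6)·0.7592^3·0.6509^1 = -0.569590
d^2_{2,1}(1.4175) = -0.569590
Attach z-rotation phases: D = e^{-i(2)(3.9157)}·(-0.569590)·e^{-i(1)(2.6359)} = +0.287098-0.491942i

Re=0.2871 Im=-0.4919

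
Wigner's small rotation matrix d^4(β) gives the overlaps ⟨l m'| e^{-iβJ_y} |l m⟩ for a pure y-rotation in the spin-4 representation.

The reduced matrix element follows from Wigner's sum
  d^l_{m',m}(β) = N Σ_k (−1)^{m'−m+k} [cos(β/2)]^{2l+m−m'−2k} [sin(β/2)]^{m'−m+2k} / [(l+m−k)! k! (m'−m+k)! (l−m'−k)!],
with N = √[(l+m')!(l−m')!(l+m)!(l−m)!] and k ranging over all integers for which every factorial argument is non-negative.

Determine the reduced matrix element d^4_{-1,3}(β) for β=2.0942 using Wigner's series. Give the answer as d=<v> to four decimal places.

d=-0.3718

d^4_{-1,3}(β=2.0942) via Wigner's sum:
With c≡cos(β/2)=0.500084 and s≡sin(β/2)=0.865977, N=[6·120·5040·1]^{1/2}=1904.940944
The bounds max(0,m−m')=4 and min(l+m,l−m')=5 give 2 terms
  k=4: (−1)^0·1904.9409/(144)·0.5001^4·0.8660^4 = +0.465283
  k=5: (−1)^1·1904.9409/(240)·0.5001^2·0.8660^6 = -0.837132
d^4_{-1,3}(2.0942) = +0.465283 -0.837132 = -0.371849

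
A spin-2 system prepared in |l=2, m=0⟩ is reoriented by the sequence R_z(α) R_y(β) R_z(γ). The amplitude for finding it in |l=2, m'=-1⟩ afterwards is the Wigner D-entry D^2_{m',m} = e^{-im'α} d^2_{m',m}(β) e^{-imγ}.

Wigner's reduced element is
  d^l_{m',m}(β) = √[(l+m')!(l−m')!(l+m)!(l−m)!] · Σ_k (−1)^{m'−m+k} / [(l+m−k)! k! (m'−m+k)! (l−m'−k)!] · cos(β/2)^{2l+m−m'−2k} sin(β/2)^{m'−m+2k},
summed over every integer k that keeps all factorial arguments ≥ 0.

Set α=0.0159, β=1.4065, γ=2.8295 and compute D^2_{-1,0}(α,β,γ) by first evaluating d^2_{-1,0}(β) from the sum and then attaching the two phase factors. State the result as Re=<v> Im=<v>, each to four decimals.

Re=0.1976 Im=0.0031

Split into d^2_{-1,0}(β=1.4065) × two z-phases.
Half-angle: c=0.762744, s=0.646700. N=√(1·6·2·2)=4.898979
Admissible k: 1..2 (factorial args all ≥0)
  k=1: (−1)^0·4.8990/(2)·0.7627^3·0.6467^1 = +0.702936
  k=2: (−1)^1·4.8990/(2)·0.7627^1·0.6467^3 = -0.505316
d^2_{-1,0}(1.4065) = +0.702936 -0.505316 = +0.197620
D = (+0.999874+0.015899i)·(+0.197620)·(+1.000000+0.000000i) = +0.197595+0.003142i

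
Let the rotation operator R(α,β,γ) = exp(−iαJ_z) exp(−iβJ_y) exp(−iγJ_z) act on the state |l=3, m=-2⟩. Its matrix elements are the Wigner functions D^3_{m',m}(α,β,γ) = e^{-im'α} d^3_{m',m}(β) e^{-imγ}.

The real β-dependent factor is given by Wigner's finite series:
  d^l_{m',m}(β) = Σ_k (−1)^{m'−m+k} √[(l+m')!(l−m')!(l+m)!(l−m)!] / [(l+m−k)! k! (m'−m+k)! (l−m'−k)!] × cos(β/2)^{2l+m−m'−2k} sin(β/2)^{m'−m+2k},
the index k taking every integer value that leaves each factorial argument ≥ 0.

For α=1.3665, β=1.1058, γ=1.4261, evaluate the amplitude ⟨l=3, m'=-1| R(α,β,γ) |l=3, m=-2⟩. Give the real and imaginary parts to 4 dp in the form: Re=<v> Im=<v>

Re=0.0837 Im=0.1556

First d^3_{-1,-2}(β=1.1058), then the phase factors e^{-i(-1)α} and e^{-i(-2)γ}:
Half-angle: c=0.851005, s=0.525157. N=√(2·24·1·120)=75.894664
k: max(0,(-2)−(-1))=0 … min(3+(-2),3−(-1))=1
  k=0: (−1)^1·75.8947/(24)·0.8510^5·0.5252^1 = -0.741226
  k=1: (−1)^2·75.8947/(12)·0.8510^3·0.5252^3 = +0.564540
d^3_{-1,-2}(1.1058) = -0.741226 +0.564540 = -0.176685
Phases: e^{-i·(-1)·1.3665}=+0.202878+0.979204i, e^{-i·(-2)·1.4261}=-0.958417+0.285370i ⇒ D=+0.083727+0.155587i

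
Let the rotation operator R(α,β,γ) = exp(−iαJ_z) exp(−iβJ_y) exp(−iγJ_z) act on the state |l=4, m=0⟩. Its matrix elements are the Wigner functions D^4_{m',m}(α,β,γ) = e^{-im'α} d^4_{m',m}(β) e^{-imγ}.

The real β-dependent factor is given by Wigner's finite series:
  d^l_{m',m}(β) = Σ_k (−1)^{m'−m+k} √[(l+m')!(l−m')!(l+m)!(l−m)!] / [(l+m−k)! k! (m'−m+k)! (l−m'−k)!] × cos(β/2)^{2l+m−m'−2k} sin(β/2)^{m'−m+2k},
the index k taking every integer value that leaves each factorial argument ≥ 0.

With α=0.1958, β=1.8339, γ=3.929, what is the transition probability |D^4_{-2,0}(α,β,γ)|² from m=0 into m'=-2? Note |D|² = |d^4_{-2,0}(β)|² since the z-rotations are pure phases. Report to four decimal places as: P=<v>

P=0.0377

D^4_{-2,0}(0.1958,1.8339,3.929) = e^{-i·-2·0.1958}·d^4_{-2,0}(1.8339)·e^{-i·0·3.929}. Compute d first:
c=cos(1.8339/2)=0.608244, s=sin(1.8339/2)=0.793750; N=√[2·720·24·24]=910.735966
The bounds max(0,m−m')=2 and min(l+m,l−m')=4 give 3 terms
  k=2: (−1)^0·910.7360/(96)·0.6082^6·0.7938^2 = +0.302660
  k=3: (−1)^1·910.7360/(36)·0.6082^4·0.7938^4 = -1.374474
  k=4: (−1)^2·910.7360/(96)·0.6082^2·0.7938^6 = +0.877768
d^4_{-2,0}(1.8339) = +0.302660 -1.374474 +0.877768 = -0.194045
|D^4_{-2,0}|² = |d^4_{-2,0}(β)|² = (-0.194045)² = 0.037654 (the z-rotation phases have unit modulus)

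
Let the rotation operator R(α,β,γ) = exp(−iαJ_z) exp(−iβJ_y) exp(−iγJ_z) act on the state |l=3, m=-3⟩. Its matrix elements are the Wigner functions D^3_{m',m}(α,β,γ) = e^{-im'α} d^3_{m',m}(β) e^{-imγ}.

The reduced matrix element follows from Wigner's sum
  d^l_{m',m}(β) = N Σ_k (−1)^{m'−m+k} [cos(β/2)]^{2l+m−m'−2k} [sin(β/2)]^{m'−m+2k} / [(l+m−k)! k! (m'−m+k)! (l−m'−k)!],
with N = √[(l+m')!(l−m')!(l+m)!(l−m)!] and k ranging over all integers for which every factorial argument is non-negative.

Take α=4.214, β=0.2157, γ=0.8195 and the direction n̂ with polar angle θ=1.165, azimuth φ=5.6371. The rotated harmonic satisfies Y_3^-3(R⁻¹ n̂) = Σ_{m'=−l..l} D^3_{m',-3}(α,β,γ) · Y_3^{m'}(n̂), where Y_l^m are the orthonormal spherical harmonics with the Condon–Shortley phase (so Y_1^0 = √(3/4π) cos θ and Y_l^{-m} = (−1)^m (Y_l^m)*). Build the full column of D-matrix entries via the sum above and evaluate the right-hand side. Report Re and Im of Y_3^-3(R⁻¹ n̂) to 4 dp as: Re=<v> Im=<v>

Re=-0.1579 Im=-0.2719

Need the full column D^3_{m',-3} for m'=−3..3 at α=4.214, β=0.2157, γ=0.8195.
cos(β/2)=0.994190, sin(β/2)=0.107641
d^3_{-3,-3}: single k=0 term ⇒ +0.965641;  D = -0.792887+0.551175i
d^3_{-2,-3}: single k=0 term ⇒ -0.256094;  D = +0.027878+0.254573i
d^3_{-1,-3}: single k=0 term ⇒ +0.043841;  D = +0.040560+0.016640i
d^3_{0,-3}: single k=0 term ⇒ -0.005481;  D = +0.004251-0.003460i
d^3_{1,-3}: single k=0 term ⇒ +0.000514;  D = -0.000094-0.000505i
d^3_{2,-3}: single k=0 term ⇒ -0.000035;  D = -0.000033-0.000011i
d^3_{3,-3}: single k=0 term ⇒ +0.000002;  D = -0.000001+0.000001i
Y_3^{m'}(θ=1.165,φ=5.6371) and Σ D·Y over m':
  (-0.7929+0.5512i)·(-0.1163+0.3020i)  (+0.0279+0.2546i)·(+0.0937+0.3274i)  (+0.0406+0.0166i)·(-0.0524-0.0395i)  (+0.0043-0.0035i)·(-0.3272+0.0000i)  (-0.0001-0.0005i)·(+0.0524-0.0395i)  (-0.0000-0.0000i)·(+0.0937-0.3274i)  (-0.0000+0.0000i)·(+0.1163+0.3020i)
Y_3^-3(R⁻¹ n̂) = -0.157913-0.271911i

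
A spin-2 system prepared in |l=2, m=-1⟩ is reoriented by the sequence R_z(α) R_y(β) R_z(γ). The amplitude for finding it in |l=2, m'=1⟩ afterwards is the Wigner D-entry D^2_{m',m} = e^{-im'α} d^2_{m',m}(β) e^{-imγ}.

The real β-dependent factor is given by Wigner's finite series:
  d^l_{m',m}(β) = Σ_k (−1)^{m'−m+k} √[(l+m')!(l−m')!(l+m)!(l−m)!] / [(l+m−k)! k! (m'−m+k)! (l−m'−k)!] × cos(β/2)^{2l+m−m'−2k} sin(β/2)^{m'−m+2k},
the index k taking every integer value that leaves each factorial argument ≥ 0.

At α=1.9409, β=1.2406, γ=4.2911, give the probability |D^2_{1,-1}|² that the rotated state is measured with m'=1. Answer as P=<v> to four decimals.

First d^2_{1,-1}(β=1.2406), then the phase factors e^{-i(1)α} and e^{-i(-1)γ}:
c=cos(1.2406/2)=0.813704, s=sin(1.2406/2)=0.581279; N=√[6·1·1·6]=6.000000
k∈{0,1} keeps every argument non-negative
  k=0: (−1)^2·6.0000/(2)·0.8137^2·0.5813^2 = +0.671157
  k=1: (−1)^3·6.0000/(6)·0.8137^0·0.5813^4 = -0.114167
d^2_{1,-1}(1.2406) = +0.671157 -0.114167 = +0.556990
|D^2_{1,-1}|² = |d^2_{1,-1}(β)|² = (+0.556990)² = 0.310238 (the z-rotation phases have unit modulus)

P=0.3102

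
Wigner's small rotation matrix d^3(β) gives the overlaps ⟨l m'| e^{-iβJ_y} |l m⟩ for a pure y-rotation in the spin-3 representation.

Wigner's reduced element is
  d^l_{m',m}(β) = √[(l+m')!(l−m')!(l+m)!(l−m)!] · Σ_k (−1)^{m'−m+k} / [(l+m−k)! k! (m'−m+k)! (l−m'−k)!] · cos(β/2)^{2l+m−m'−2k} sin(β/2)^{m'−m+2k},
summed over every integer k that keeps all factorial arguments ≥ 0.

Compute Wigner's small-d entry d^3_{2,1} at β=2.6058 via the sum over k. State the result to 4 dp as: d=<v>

d^3_{2,1}(β=2.6058) via Wigner's sum:
With c≡cos(β/2)=0.264703 and s≡sin(β/2)=0.964330, N=[120·1·24·2]^{1/2}=75.894664
Admissible k: 0..1 (factorial args all ≥0)
  k=0: (−1)^1·75.8947/(24)·0.2647^5·0.9643^1 = -0.003963
  k=1: (−1)^2·75.8947/(12)·0.2647^3·0.9643^3 = +0.105193
d^3_{2,1}(2.6058) = -0.003963 +0.105193 = +0.101230

d=0.1012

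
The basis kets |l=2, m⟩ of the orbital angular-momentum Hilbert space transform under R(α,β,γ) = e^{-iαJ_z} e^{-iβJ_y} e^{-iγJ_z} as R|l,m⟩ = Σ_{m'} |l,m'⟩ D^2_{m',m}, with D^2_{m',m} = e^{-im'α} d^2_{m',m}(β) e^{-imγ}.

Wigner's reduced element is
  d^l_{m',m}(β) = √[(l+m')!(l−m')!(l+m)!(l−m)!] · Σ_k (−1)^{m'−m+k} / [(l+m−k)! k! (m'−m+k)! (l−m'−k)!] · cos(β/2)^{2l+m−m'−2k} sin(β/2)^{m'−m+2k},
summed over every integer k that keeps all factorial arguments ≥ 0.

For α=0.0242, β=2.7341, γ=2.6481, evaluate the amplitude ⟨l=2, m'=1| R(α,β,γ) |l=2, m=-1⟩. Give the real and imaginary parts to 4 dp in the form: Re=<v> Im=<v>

First d^2_{1,-1}(β=2.7341), then the phase factors e^{-i(1)α} and e^{-i(-1)γ}:
Half-angle: c=0.202340, s=0.979315. N=√(6·1·1·6)=6.000000
k∈{0,1} keeps every argument non-negative
  k=0: (−1)^2·6.0000/(2)·0.2023^2·0.9793^2 = +0.117795
  k=1: (−1)^3·6.0000/(6)·0.2023^0·0.9793^4 = -0.919794
d^2_{1,-1}(2.7341) = +0.117795 -0.919794 = -0.801998
Phases: e^{-i·(1)·0.0242}=+0.999707-0.024198i, e^{-i·(-1)·2.6481}=-0.880684+0.473705i ⇒ D=+0.696907-0.396890i

Re=0.6969 Im=-0.3969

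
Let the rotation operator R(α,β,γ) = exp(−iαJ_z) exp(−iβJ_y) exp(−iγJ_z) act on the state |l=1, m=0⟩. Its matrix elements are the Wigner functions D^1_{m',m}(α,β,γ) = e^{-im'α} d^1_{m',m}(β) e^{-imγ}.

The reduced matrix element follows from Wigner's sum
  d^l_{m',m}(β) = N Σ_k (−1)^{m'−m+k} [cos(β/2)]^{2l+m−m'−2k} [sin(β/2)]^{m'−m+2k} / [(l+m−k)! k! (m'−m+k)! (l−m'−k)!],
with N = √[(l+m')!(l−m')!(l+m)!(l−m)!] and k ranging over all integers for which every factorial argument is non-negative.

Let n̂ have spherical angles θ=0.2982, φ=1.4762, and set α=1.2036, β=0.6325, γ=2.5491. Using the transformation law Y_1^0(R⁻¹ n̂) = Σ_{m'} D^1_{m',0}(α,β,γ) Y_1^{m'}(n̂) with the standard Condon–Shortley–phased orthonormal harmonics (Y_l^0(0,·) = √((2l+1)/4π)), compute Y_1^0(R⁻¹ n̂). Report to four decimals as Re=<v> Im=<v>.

Need the full column D^1_{m',0} for m'=−1..1 at α=1.2036, β=0.6325, γ=2.5491.
cos(β/2)=0.950408, sin(β/2)=0.311005
d^1_{-1,0}: single k=1 term ⇒ +0.418015;  D = +0.150068+0.390149i
d^1_{0,0}: k∈[0..1] ⇒ +0.903276 -0.096724 = +0.806552;  D = +0.806552+0.000000i
d^1_{1,0}: single k=0 term ⇒ -0.418015;  D = -0.150068+0.390149i
Y_1^{m'}(θ=0.2982,φ=1.4762) and Σ D·Y over m':
  (+0.1501+0.3901i)·(+0.0096-0.1011i)  (+0.8066+0.0000i)·(+0.4670+0.0000i)  (-0.1501+0.3901i)·(-0.0096-0.1011i)
Y_1^0(R⁻¹ n̂) = +0.458420+0.000000i

Re=0.4584 Im=0.0000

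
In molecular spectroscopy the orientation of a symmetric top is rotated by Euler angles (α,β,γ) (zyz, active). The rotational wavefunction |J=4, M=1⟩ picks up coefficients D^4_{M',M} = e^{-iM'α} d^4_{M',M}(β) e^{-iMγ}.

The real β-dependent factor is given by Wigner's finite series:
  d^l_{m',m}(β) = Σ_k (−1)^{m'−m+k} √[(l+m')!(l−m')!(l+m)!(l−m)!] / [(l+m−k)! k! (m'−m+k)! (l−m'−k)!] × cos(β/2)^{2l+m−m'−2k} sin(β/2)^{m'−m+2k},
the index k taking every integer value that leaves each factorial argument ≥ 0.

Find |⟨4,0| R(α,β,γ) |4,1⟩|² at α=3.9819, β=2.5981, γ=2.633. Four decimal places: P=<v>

Split into d^4_{0,1}(β=2.5981) × two z-phases.
Half-angle: c=0.268414, s=0.963304. N=√(24·24·120·6)=643.987578
k∈{1,2,3,4} keeps every argument non-negative
  k=1: (−1)^0·643.9876/(144)·0.2684^7·0.9633^1 = +0.000432
  k=2: (−1)^1·643.9876/(24)·0.2684^5·0.9633^3 = -0.033418
  k=3: (−1)^2·643.9876/(24)·0.2684^3·0.9633^5 = +0.430426
  k=4: (−1)^3·643.9876/(144)·0.2684^1·0.9633^7 = -0.923980
d^4_{0,1}(2.5981) = +0.000432 -0.033418 +0.430426 -0.923980 = -0.526540
|D^4_{0,1}|² = |d^4_{0,1}(β)|² = (-0.526540)² = 0.277245 (the z-rotation phases have unit modulus)

P=0.2772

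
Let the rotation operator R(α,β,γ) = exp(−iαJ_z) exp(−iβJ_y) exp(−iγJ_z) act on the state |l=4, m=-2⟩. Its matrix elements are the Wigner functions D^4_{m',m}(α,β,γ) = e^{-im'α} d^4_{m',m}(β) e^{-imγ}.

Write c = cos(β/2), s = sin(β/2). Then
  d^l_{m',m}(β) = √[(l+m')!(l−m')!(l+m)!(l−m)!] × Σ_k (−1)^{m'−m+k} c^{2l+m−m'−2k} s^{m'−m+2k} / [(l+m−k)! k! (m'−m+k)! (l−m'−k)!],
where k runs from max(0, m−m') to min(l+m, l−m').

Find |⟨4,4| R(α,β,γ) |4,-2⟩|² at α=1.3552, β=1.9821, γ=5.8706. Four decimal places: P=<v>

P=0.2964

Split into d^4_{4,-2}(β=1.9821) × two z-phases.
With c≡cos(β/2)=0.547812 and s≡sin(β/2)=0.836602, N=[40320·1·2·720]^{1/2}=7619.763776
k: max(0,(-2)−(4))=0 … min(4+(-2),4−(4))=0
  k=0: (−1)^6·7619.7638/(1440)·0.5478^2·0.8366^6 = +0.544445
d^4_{4,-2}(1.9821) = +0.544445
|D^4_{4,-2}|² = |d^4_{4,-2}(β)|² = (+0.544445)² = 0.296420 (the z-rotation phases have unit modulus)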